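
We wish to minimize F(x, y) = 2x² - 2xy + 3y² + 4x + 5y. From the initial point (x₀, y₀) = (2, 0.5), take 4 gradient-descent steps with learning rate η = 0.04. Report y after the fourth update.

-0.1070784

∇F = (4x - 2y + 4, -2x + 6y + 5)
(x₁, y₁) = (2, 0.5) − 0.04·(11, 4) = (1.56, 0.34)
(x₂, y₂) = (1.56, 0.34) − 0.04·(9.56, 3.92) = (1.1776, 0.1832)
(x₃, y₃) = (1.1776, 0.1832) − 0.04·(8.344, 3.744) = (0.84384, 0.03344)
(x₄, y₄) = (0.84384, 0.03344) − 0.04·(7.30848, 3.51296) = (0.5515008, -0.1070784)
y = -0.1070784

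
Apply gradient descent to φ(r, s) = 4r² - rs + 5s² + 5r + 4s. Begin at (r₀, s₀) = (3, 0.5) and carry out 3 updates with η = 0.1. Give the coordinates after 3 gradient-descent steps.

(-0.6345, -0.448)

∇φ = (8r - s + 5, -r + 10s + 4)
Step 1: at (3, 0.5), ∇φ = (28.5, 6) → (3, 0.5) − 0.1·(28.5, 6) = (0.15, -0.1)
Step 2: at (0.15, -0.1), ∇φ = (6.3, 2.85) → (0.15, -0.1) − 0.1·(6.3, 2.85) = (-0.48, -0.385)
Step 3: at (-0.48, -0.385), ∇φ = (1.545, 0.63) → (-0.48, -0.385) − 0.1·(1.545, 0.63) = (-0.6345, -0.448)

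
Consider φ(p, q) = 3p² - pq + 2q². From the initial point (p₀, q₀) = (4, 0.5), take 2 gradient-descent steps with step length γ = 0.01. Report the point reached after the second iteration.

(3.5443, 0.53685)

∇φ = (6p - q, -p + 4q)
Step 1: at (4, 0.5), ∇φ = (23.5, -2) → (4, 0.5) − 0.01·(23.5, -2) = (3.765, 0.52)
Step 2: at (3.765, 0.52), ∇φ = (22.07, -1.685) → (3.765, 0.52) − 0.01·(22.07, -1.685) = (3.5443, 0.53685)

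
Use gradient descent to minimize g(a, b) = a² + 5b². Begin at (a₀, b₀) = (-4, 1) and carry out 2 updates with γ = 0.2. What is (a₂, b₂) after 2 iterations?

(-1.44, 1)

∇g = (2a, 10b)
(a₁, b₁) = (-4, 1) − 0.2·(-8, 10) = (-2.4, -1)
(a₂, b₂) = (-2.4, -1) − 0.2·(-4.8, -10) = (-1.44, 1)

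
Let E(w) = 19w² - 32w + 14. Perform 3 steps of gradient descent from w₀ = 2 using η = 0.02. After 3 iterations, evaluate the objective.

0.531183886336

E′(w) = 38w - 32
Step 1: E′(2) = 44; w₁ = 2 − 0.02·44 = 1.12
Step 2: E′(1.12) = 10.56; w₂ = 1.12 − 0.02·10.56 = 0.9088
Step 3: E′(0.9088) = 2.5344; w₃ = 0.9088 − 0.02·2.5344 = 0.858112
E(0.858112) = 0.531183886336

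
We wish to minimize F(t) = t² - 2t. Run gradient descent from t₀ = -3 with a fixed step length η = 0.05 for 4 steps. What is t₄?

-1.6244

F′(t) = 2t - 2
Step 1: F′(-3) = -8; t₁ = -3 − 0.05·(-8) = -2.6
Step 2: F′(-2.6) = -7.2; t₂ = -2.6 − 0.05·(-7.2) = -2.24
Step 3: F′(-2.24) = -6.48; t₃ = -2.24 − 0.05·(-6.48) = -1.916
Step 4: F′(-1.916) = -5.832; t₄ = -1.916 − 0.05·(-5.832) = -1.6244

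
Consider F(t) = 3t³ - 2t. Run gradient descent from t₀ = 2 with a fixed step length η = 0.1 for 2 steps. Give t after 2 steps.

F′(t) = 9t² - 2
t₁ = 2 − 0.1·34 = -1.4
t₂ = -1.4 − 0.1·15.64 = -2.964

-2.964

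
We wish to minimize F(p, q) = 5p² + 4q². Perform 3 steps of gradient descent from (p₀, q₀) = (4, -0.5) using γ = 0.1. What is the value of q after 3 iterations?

-0.004

∇F = (10p, 8q)
Step 1: at (4, -0.5), ∇F = (40, -4) → (4, -0.5) − 0.1·(40, -4) = (0, -0.1)
Step 2: at (0, -0.1), ∇F = (0, -0.8) → (0, -0.1) − 0.1·(0, -0.8) = (0, -0.02)
Step 3: at (0, -0.02), ∇F = (0, -0.16) → (0, -0.02) − 0.1·(0, -0.16) = (0, -0.004)
q = -0.004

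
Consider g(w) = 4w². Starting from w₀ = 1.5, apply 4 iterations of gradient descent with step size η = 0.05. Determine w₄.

g′(w) = 8w
w₁ = 1.5 − 0.05·12 = 0.9
w₂ = 0.9 − 0.05·7.2 = 0.54
w₃ = 0.54 − 0.05·4.32 = 0.324
w₄ = 0.324 − 0.05·2.592 = 0.1944

0.1944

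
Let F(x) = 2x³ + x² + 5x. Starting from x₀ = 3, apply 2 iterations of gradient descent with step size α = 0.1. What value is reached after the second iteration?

-10.65

F′(x) = 6x² + 2x + 5
Step 1: F′(3) = 65; x₁ = 3 − 0.1·65 = -3.5
Step 2: F′(-3.5) = 71.5; x₂ = -3.5 − 0.1·71.5 = -10.65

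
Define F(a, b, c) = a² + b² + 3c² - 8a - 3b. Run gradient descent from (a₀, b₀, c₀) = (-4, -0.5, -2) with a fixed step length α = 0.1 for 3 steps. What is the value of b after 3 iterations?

0.476

∇F = (2a - 8, 2b - 3, 6c)
Step 1: at (-4, -0.5, -2), ∇F = (-16, -4, -12) → (-4, -0.5, -2) − 0.1·(-16, -4, -12) = (-2.4, -0.1, -0.8)
Step 2: at (-2.4, -0.1, -0.8), ∇F = (-12.8, -3.2, -4.8) → (-2.4, -0.1, -0.8) − 0.1·(-12.8, -3.2, -4.8) = (-1.12, 0.22, -0.32)
Step 3: at (-1.12, 0.22, -0.32), ∇F = (-10.24, -2.56, -1.92) → (-1.12, 0.22, -0.32) − 0.1·(-10.24, -2.56, -1.92) = (-0.096, 0.476, -0.128)
b = 0.476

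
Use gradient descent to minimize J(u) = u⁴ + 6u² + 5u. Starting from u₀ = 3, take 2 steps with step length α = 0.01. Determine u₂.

J′(u) = 4u³ + 12u + 5
Step 1: J′(3) = 149; u₁ = 3 − 0.01·149 = 1.51
Step 2: J′(1.51) = 36.891804; u₂ = 1.51 − 0.01·36.891804 = 1.14108196

1.14108196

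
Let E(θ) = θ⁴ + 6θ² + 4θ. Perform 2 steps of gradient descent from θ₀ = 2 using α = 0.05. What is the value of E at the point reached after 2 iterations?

E′(θ) = 4θ³ + 12θ + 4
Step 1: E′(2) = 60; θ₁ = 2 − 0.05·60 = -1
Step 2: E′(-1) = -12; θ₂ = -1 − 0.05·(-12) = -0.4
E(-0.4) = -0.6144

-0.6144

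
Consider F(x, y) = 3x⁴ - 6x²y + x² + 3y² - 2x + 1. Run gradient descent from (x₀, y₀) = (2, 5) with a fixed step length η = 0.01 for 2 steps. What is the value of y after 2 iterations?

4.939304

∇F = (12x³ - 12xy + 2x - 2, -6x² + 6y)
Step 1: at (2, 5), ∇F = (-22, 6) → (2, 5) − 0.01·(-22, 6) = (2.22, 4.94)
Step 2: at (2.22, 4.94), ∇F = (2.130976, 0.0696) → (2.22, 4.94) − 0.01·(2.130976, 0.0696) = (2.19869024, 4.939304)
y = 4.939304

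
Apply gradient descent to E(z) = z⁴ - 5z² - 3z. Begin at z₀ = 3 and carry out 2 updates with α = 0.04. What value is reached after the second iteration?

E′(z) = 4z³ - 10z - 3
z₁ = 3 − 0.04·75 = 0
z₂ = 0 − 0.04·(-3) = 0.12

0.12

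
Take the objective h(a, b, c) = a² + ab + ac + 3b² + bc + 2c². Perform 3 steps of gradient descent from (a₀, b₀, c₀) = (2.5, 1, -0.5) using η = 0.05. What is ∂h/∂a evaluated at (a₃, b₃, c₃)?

∇h = (2a + b + c, a + 6b + c, a + b + 4c)
Step 1: at (2.5, 1, -0.5), ∇h = (5.5, 8, 1.5) → (2.5, 1, -0.5) − 0.05·(5.5, 8, 1.5) = (2.225, 0.6, -0.575)
Step 2: at (2.225, 0.6, -0.575), ∇h = (4.475, 5.25, 0.525) → (2.225, 0.6, -0.575) − 0.05·(4.475, 5.25, 0.525) = (2.00125, 0.3375, -0.60125)
Step 3: at (2.00125, 0.3375, -0.60125), ∇h = (3.73875, 3.425, -0.06625) → (2.00125, 0.3375, -0.60125) − 0.05·(3.73875, 3.425, -0.06625) = (1.8143125, 0.16625, -0.5979375)
∂h/∂a at (1.8143125, 0.16625, -0.5979375) = 3.1969375

3.1969375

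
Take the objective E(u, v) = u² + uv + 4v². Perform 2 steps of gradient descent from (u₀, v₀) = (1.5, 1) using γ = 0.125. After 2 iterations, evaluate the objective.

0.56402587890625

∇E = (2u + v, u + 8v)
Step 1: at (1.5, 1), ∇E = (4, 9.5) → (1.5, 1) − 0.125·(4, 9.5) = (1, -0.1875)
Step 2: at (1, -0.1875), ∇E = (1.8125, -0.5) → (1, -0.1875) − 0.125·(1.8125, -0.5) = (0.7734375, -0.125)
E(0.7734375, -0.125) = 0.56402587890625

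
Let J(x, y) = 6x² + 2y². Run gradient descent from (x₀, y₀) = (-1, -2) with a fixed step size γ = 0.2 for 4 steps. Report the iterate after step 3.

∇J = (12x, 4y)
(x₁, y₁) = (-1, -2) − 0.2·(-12, -8) = (1.4, -0.4)
(x₂, y₂) = (1.4, -0.4) − 0.2·(16.8, -1.6) = (-1.96, -0.08)
(x₃, y₃) = (-1.96, -0.08) − 0.2·(-23.52, -0.32) = (2.744, -0.016)

(2.744, -0.016)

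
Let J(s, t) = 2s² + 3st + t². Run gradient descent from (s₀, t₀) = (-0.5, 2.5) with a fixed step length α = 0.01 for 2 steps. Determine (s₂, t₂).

(-0.60675, 2.43235)

∇J = (4s + 3t, 3s + 2t)
(s₁, t₁) = (-0.5, 2.5) − 0.01·(5.5, 3.5) = (-0.555, 2.465)
(s₂, t₂) = (-0.555, 2.465) − 0.01·(5.175, 3.265) = (-0.60675, 2.43235)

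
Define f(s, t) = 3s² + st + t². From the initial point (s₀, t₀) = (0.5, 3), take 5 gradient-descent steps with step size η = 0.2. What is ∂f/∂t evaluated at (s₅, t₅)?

0.54528

∇f = (6s + t, s + 2t)
Step 1: at (0.5, 3), ∇f = (6, 6.5) → (0.5, 3) − 0.2·(6, 6.5) = (-0.7, 1.7)
Step 2: at (-0.7, 1.7), ∇f = (-2.5, 2.7) → (-0.7, 1.7) − 0.2·(-2.5, 2.7) = (-0.2, 1.16)
Step 3: at (-0.2, 1.16), ∇f = (-0.04, 2.12) → (-0.2, 1.16) − 0.2·(-0.04, 2.12) = (-0.192, 0.736)
Step 4: at (-0.192, 0.736), ∇f = (-0.416, 1.28) → (-0.192, 0.736) − 0.2·(-0.416, 1.28) = (-0.1088, 0.48)
Step 5: at (-0.1088, 0.48), ∇f = (-0.1728, 0.8512) → (-0.1088, 0.48) − 0.2·(-0.1728, 0.8512) = (-0.07424, 0.30976)
∂f/∂t at (-0.07424, 0.30976) = 0.54528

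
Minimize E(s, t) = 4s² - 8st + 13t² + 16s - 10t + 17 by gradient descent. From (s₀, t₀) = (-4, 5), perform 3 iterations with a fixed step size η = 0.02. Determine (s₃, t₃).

∇E = (8s - 8t + 16, -8s + 26t - 10)
Step 1: at (-4, 5), ∇E = (-56, 152) → (-4, 5) − 0.02·(-56, 152) = (-2.88, 1.96)
Step 2: at (-2.88, 1.96), ∇E = (-22.72, 64) → (-2.88, 1.96) − 0.02·(-22.72, 64) = (-2.4256, 0.68)
Step 3: at (-2.4256, 0.68), ∇E = (-8.8448, 27.0848) → (-2.4256, 0.68) − 0.02·(-8.8448, 27.0848) = (-2.248704, 0.138304)

(-2.248704, 0.138304)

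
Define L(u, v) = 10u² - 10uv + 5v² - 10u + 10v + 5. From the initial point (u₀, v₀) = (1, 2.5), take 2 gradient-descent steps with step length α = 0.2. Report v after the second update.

8.5

∇L = (20u - 10v - 10, -10u + 10v + 10)
(u₁, v₁) = (1, 2.5) − 0.2·(-15, 25) = (4, -2.5)
(u₂, v₂) = (4, -2.5) − 0.2·(95, -55) = (-15, 8.5)
v = 8.5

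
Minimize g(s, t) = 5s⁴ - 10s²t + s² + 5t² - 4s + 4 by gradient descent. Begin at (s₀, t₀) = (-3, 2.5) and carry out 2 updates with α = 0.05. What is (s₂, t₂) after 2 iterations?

(-4799.75, 147.375)

∇g = (20s³ - 20st + 2s - 4, -10s² + 10t)
(s₁, t₁) = (-3, 2.5) − 0.05·(-400, -65) = (17, 5.75)
(s₂, t₂) = (17, 5.75) − 0.05·(96335, -2832.5) = (-4799.75, 147.375)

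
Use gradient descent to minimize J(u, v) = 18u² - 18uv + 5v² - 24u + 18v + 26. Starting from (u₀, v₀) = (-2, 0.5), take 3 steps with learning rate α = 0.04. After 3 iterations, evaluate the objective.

∇J = (36u - 18v - 24, -18u + 10v + 18)
(u₁, v₁) = (-2, 0.5) − 0.04·(-105, 59) = (2.2, -1.86)
(u₂, v₂) = (2.2, -1.86) − 0.04·(88.68, -40.2) = (-1.3472, -0.252)
(u₃, v₃) = (-1.3472, -0.252) − 0.04·(-67.9632, 39.7296) = (1.371328, -1.841184)
J(1.371328, -1.841184) = 56.193946416128

56.193946416128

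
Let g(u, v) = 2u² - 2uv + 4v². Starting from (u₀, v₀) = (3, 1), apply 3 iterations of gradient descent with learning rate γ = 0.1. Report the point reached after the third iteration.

∇g = (4u - 2v, -2u + 8v)
Step 1: at (3, 1), ∇g = (10, 2) → (3, 1) − 0.1·(10, 2) = (2, 0.8)
Step 2: at (2, 0.8), ∇g = (6.4, 2.4) → (2, 0.8) − 0.1·(6.4, 2.4) = (1.36, 0.56)
Step 3: at (1.36, 0.56), ∇g = (4.32, 1.76) → (1.36, 0.56) − 0.1·(4.32, 1.76) = (0.928, 0.384)

(0.928, 0.384)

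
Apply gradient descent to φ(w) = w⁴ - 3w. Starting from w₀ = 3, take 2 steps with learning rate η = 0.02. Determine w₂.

φ′(w) = 4w³ - 3
Step 1: φ′(3) = 105; w₁ = 3 − 0.02·105 = 0.9
Step 2: φ′(0.9) = -0.084; w₂ = 0.9 − 0.02·(-0.084) = 0.90168

0.90168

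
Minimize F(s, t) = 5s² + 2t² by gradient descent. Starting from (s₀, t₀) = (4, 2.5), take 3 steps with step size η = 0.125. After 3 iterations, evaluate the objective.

0.21484375

∇F = (10s, 4t)
(s₁, t₁) = (4, 2.5) − 0.125·(40, 10) = (-1, 1.25)
(s₂, t₂) = (-1, 1.25) − 0.125·(-10, 5) = (0.25, 0.625)
(s₃, t₃) = (0.25, 0.625) − 0.125·(2.5, 2.5) = (-0.0625, 0.3125)
F(-0.0625, 0.3125) = 0.21484375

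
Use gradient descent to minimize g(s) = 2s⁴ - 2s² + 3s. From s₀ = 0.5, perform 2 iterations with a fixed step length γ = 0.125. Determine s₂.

-0.015625

g′(s) = 8s³ - 4s + 3
Step 1: g′(0.5) = 2; s₁ = 0.5 − 0.125·2 = 0.25
Step 2: g′(0.25) = 2.125; s₂ = 0.25 − 0.125·2.125 = -0.015625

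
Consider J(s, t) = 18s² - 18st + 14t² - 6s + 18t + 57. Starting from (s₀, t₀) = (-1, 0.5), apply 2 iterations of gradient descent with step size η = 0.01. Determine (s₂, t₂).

(-0.2536, -0.2682)

∇J = (36s - 18t - 6, -18s + 28t + 18)
Step 1: at (-1, 0.5), ∇J = (-51, 50) → (-1, 0.5) − 0.01·(-51, 50) = (-0.49, 0)
Step 2: at (-0.49, 0), ∇J = (-23.64, 26.82) → (-0.49, 0) − 0.01·(-23.64, 26.82) = (-0.2536, -0.2682)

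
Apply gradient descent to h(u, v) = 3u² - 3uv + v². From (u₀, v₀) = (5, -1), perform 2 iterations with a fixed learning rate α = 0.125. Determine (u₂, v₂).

(0.640625, 1.171875)

∇h = (6u - 3v, -3u + 2v)
(u₁, v₁) = (5, -1) − 0.125·(33, -17) = (0.875, 1.125)
(u₂, v₂) = (0.875, 1.125) − 0.125·(1.875, -0.375) = (0.640625, 1.171875)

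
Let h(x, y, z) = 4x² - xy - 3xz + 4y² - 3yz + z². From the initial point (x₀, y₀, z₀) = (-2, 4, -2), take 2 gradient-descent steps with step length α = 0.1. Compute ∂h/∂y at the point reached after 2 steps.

0.48

∇h = (8x - y - 3z, -x + 8y - 3z, -3x - 3y + 2z)
(x₁, y₁, z₁) = (-2, 4, -2) − 0.1·(-14, 40, -10) = (-0.6, 0, -1)
(x₂, y₂, z₂) = (-0.6, 0, -1) − 0.1·(-1.8, 3.6, -0.2) = (-0.42, -0.36, -0.98)
∂h/∂y at (-0.42, -0.36, -0.98) = 0.48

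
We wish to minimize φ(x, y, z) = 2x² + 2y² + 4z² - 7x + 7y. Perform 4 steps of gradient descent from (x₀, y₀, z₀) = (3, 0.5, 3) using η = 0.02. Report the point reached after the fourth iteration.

∇φ = (4x - 7, 4y + 7, 8z)
Step 1: at (3, 0.5, 3), ∇φ = (5, 9, 24) → (3, 0.5, 3) − 0.02·(5, 9, 24) = (2.9, 0.32, 2.52)
Step 2: at (2.9, 0.32, 2.52), ∇φ = (4.6, 8.28, 20.16) → (2.9, 0.32, 2.52) − 0.02·(4.6, 8.28, 20.16) = (2.808, 0.1544, 2.1168)
Step 3: at (2.808, 0.1544, 2.1168), ∇φ = (4.232, 7.6176, 16.9344) → (2.808, 0.1544, 2.1168) − 0.02·(4.232, 7.6176, 16.9344) = (2.72336, 0.002048, 1.778112)
Step 4: at (2.72336, 0.002048, 1.778112), ∇φ = (3.89344, 7.008192, 14.224896) → (2.72336, 0.002048, 1.778112) − 0.02·(3.89344, 7.008192, 14.224896) = (2.6454912, -0.13811584, 1.49361408)

(2.6454912, -0.13811584, 1.49361408)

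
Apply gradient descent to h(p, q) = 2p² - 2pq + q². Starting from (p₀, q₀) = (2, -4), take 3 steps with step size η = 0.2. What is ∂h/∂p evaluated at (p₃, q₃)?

-0.576

∇h = (4p - 2q, -2p + 2q)
Step 1: at (2, -4), ∇h = (16, -12) → (2, -4) − 0.2·(16, -12) = (-1.2, -1.6)
Step 2: at (-1.2, -1.6), ∇h = (-1.6, -0.8) → (-1.2, -1.6) − 0.2·(-1.6, -0.8) = (-0.88, -1.44)
Step 3: at (-0.88, -1.44), ∇h = (-0.64, -1.12) → (-0.88, -1.44) − 0.2·(-0.64, -1.12) = (-0.752, -1.216)
∂h/∂p at (-0.752, -1.216) = -0.576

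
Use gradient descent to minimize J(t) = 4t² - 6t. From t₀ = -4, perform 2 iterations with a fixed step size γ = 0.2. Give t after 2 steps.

J′(t) = 8t - 6
Step 1: J′(-4) = -38; t₁ = -4 − 0.2·(-38) = 3.6
Step 2: J′(3.6) = 22.8; t₂ = 3.6 − 0.2·22.8 = -0.96

-0.96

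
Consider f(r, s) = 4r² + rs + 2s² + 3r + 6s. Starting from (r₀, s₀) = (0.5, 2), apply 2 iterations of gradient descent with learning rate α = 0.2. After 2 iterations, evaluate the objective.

∇f = (8r + s + 3, r + 4s + 6)
Step 1: at (0.5, 2), ∇f = (9, 14.5) → (0.5, 2) − 0.2·(9, 14.5) = (-1.3, -0.9)
Step 2: at (-1.3, -0.9), ∇f = (-8.3, 1.1) → (-1.3, -0.9) − 0.2·(-8.3, 1.1) = (0.36, -1.12)
f(0.36, -1.12) = -3.016

-3.016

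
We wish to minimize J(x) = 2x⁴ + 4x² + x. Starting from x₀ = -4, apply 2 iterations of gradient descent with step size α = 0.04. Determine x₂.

-1768.48692736

J′(x) = 8x³ + 8x + 1
x₁ = -4 − 0.04·(-543) = 17.72
x₂ = 17.72 − 0.04·44655.173184 = -1768.48692736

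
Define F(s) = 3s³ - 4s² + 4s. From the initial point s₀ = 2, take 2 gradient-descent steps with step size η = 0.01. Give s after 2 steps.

F′(s) = 9s² - 8s + 4
Step 1: F′(2) = 24; s₁ = 2 − 0.01·24 = 1.76
Step 2: F′(1.76) = 17.7984; s₂ = 1.76 − 0.01·17.7984 = 1.582016

1.582016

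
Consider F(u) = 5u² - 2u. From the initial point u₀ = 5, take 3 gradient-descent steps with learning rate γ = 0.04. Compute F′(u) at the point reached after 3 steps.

10.368

F′(u) = 10u - 2
u₁ = 5 − 0.04·48 = 3.08
u₂ = 3.08 − 0.04·28.8 = 1.928
u₃ = 1.928 − 0.04·17.28 = 1.2368
F′(u) at (1.2368) = 10.368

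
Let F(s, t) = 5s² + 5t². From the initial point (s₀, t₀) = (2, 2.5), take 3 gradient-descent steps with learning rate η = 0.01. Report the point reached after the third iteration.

(1.458, 1.8225)

∇F = (10s, 10t)
(s₁, t₁) = (2, 2.5) − 0.01·(20, 25) = (1.8, 2.25)
(s₂, t₂) = (1.8, 2.25) − 0.01·(18, 22.5) = (1.62, 2.025)
(s₃, t₃) = (1.62, 2.025) − 0.01·(16.2, 20.25) = (1.458, 1.8225)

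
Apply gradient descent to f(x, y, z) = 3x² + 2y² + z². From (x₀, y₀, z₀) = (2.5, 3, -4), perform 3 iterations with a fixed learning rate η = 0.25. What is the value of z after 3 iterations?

-0.5

∇f = (6x, 4y, 2z)
Step 1: at (2.5, 3, -4), ∇f = (15, 12, -8) → (2.5, 3, -4) − 0.25·(15, 12, -8) = (-1.25, 0, -2)
Step 2: at (-1.25, 0, -2), ∇f = (-7.5, 0, -4) → (-1.25, 0, -2) − 0.25·(-7.5, 0, -4) = (0.625, 0, -1)
Step 3: at (0.625, 0, -1), ∇f = (3.75, 0, -2) → (0.625, 0, -1) − 0.25·(3.75, 0, -2) = (-0.3125, 0, -0.5)
z = -0.5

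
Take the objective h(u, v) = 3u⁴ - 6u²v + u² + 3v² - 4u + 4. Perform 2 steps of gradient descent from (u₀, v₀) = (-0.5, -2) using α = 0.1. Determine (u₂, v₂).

(-2.52545, 0.8335)

∇h = (12u³ - 12uv + 2u - 4, -6u² + 6v)
Step 1: at (-0.5, -2), ∇h = (-18.5, -13.5) → (-0.5, -2) − 0.1·(-18.5, -13.5) = (1.35, -0.65)
Step 2: at (1.35, -0.65), ∇h = (38.7545, -14.835) → (1.35, -0.65) − 0.1·(38.7545, -14.835) = (-2.52545, 0.8335)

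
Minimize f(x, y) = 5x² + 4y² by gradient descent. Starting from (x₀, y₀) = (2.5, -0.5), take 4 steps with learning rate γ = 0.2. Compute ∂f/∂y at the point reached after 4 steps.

∇f = (10x, 8y)
Step 1: at (2.5, -0.5), ∇f = (25, -4) → (2.5, -0.5) − 0.2·(25, -4) = (-2.5, 0.3)
Step 2: at (-2.5, 0.3), ∇f = (-25, 2.4) → (-2.5, 0.3) − 0.2·(-25, 2.4) = (2.5, -0.18)
Step 3: at (2.5, -0.18), ∇f = (25, -1.44) → (2.5, -0.18) − 0.2·(25, -1.44) = (-2.5, 0.108)
Step 4: at (-2.5, 0.108), ∇f = (-25, 0.864) → (-2.5, 0.108) − 0.2·(-25, 0.864) = (2.5, -0.0648)
∂f/∂y at (2.5, -0.0648) = -0.5184

-0.5184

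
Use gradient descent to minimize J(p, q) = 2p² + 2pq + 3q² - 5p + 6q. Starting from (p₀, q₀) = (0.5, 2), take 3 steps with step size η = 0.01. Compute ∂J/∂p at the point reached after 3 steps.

∇J = (4p + 2q - 5, 2p + 6q + 6)
(p₁, q₁) = (0.5, 2) − 0.01·(1, 19) = (0.49, 1.81)
(p₂, q₂) = (0.49, 1.81) − 0.01·(0.58, 17.84) = (0.4842, 1.6316)
(p₃, q₃) = (0.4842, 1.6316) − 0.01·(0.2, 16.758) = (0.4822, 1.46402)
∂J/∂p at (0.4822, 1.46402) = -0.14316

-0.14316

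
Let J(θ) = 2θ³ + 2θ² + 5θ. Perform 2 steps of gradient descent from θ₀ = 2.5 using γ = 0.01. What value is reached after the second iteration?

J′(θ) = 6θ² + 4θ + 5
θ₁ = 2.5 − 0.01·52.5 = 1.975
θ₂ = 1.975 − 0.01·36.30375 = 1.6119625

1.6119625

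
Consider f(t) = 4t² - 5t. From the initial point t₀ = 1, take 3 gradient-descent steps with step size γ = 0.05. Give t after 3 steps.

0.706

f′(t) = 8t - 5
Step 1: f′(1) = 3; t₁ = 1 − 0.05·3 = 0.85
Step 2: f′(0.85) = 1.8; t₂ = 0.85 − 0.05·1.8 = 0.76
Step 3: f′(0.76) = 1.08; t₃ = 0.76 − 0.05·1.08 = 0.706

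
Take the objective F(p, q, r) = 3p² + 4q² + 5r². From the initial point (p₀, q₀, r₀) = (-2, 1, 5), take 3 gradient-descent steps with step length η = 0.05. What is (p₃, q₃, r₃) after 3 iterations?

∇F = (6p, 8q, 10r)
(p₁, q₁, r₁) = (-2, 1, 5) − 0.05·(-12, 8, 50) = (-1.4, 0.6, 2.5)
(p₂, q₂, r₂) = (-1.4, 0.6, 2.5) − 0.05·(-8.4, 4.8, 25) = (-0.98, 0.36, 1.25)
(p₃, q₃, r₃) = (-0.98, 0.36, 1.25) − 0.05·(-5.88, 2.88, 12.5) = (-0.686, 0.216, 0.625)

(-0.686, 0.216, 0.625)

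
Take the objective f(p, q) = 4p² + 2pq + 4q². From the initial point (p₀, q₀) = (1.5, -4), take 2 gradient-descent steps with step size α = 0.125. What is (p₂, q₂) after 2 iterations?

∇f = (8p + 2q, 2p + 8q)
(p₁, q₁) = (1.5, -4) − 0.125·(4, -29) = (1, -0.375)
(p₂, q₂) = (1, -0.375) − 0.125·(7.25, -1) = (0.09375, -0.25)

(0.09375, -0.25)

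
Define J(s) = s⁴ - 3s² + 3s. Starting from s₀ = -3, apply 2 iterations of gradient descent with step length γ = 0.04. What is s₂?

0.45750528

J′(s) = 4s³ - 6s + 3
s₁ = -3 − 0.04·(-87) = 0.48
s₂ = 0.48 − 0.04·0.562368 = 0.45750528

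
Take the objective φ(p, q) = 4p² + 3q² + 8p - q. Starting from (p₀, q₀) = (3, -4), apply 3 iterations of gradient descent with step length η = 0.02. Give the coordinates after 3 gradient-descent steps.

∇φ = (8p + 8, 6q - 1)
(p₁, q₁) = (3, -4) − 0.02·(32, -25) = (2.36, -3.5)
(p₂, q₂) = (2.36, -3.5) − 0.02·(26.88, -22) = (1.8224, -3.06)
(p₃, q₃) = (1.8224, -3.06) − 0.02·(22.5792, -19.36) = (1.370816, -2.6728)

(1.370816, -2.6728)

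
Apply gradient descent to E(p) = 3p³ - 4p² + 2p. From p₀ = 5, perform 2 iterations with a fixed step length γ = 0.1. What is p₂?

-193.781

E′(p) = 9p² - 8p + 2
Step 1: E′(5) = 187; p₁ = 5 − 0.1·187 = -13.7
Step 2: E′(-13.7) = 1800.81; p₂ = -13.7 − 0.1·1800.81 = -193.781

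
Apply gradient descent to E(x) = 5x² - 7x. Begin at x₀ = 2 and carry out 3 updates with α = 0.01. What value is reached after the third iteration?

1.6477

E′(x) = 10x - 7
x₁ = 2 − 0.01·13 = 1.87
x₂ = 1.87 − 0.01·11.7 = 1.753
x₃ = 1.753 − 0.01·10.53 = 1.6477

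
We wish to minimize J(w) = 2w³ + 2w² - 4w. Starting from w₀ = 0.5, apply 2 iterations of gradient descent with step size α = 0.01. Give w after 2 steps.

0.5094985

J′(w) = 6w² + 4w - 4
Step 1: J′(0.5) = -0.5; w₁ = 0.5 − 0.01·(-0.5) = 0.505
Step 2: J′(0.505) = -0.44985; w₂ = 0.505 − 0.01·(-0.44985) = 0.5094985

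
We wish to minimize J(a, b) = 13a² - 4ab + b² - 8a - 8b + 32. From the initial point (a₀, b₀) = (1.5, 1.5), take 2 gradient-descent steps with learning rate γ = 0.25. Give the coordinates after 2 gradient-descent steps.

(32.375, -0.625)

∇J = (26a - 4b - 8, -4a + 2b - 8)
(a₁, b₁) = (1.5, 1.5) − 0.25·(25, -11) = (-4.75, 4.25)
(a₂, b₂) = (-4.75, 4.25) − 0.25·(-148.5, 19.5) = (32.375, -0.625)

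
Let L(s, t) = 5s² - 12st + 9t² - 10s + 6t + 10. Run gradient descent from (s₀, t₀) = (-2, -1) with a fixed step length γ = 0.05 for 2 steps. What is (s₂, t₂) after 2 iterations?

∇L = (10s - 12t - 10, -12s + 18t + 6)
(s₁, t₁) = (-2, -1) − 0.05·(-18, 12) = (-1.1, -1.6)
(s₂, t₂) = (-1.1, -1.6) − 0.05·(-1.8, -9.6) = (-1.01, -1.12)

(-1.01, -1.12)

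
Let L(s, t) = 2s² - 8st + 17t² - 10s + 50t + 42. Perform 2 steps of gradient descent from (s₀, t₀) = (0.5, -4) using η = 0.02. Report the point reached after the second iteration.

(-0.1336, -1.7008)

∇L = (4s - 8t - 10, -8s + 34t + 50)
Step 1: at (0.5, -4), ∇L = (24, -90) → (0.5, -4) − 0.02·(24, -90) = (0.02, -2.2)
Step 2: at (0.02, -2.2), ∇L = (7.68, -24.96) → (0.02, -2.2) − 0.02·(7.68, -24.96) = (-0.1336, -1.7008)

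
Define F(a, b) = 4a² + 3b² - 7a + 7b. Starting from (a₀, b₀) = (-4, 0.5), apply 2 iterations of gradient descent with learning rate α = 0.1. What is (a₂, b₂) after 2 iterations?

∇F = (8a - 7, 6b + 7)
Step 1: at (-4, 0.5), ∇F = (-39, 10) → (-4, 0.5) − 0.1·(-39, 10) = (-0.1, -0.5)
Step 2: at (-0.1, -0.5), ∇F = (-7.8, 4) → (-0.1, -0.5) − 0.1·(-7.8, 4) = (0.68, -0.9)

(0.68, -0.9)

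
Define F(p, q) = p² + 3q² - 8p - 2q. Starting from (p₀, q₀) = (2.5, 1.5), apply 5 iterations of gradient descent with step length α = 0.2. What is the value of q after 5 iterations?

∇F = (2p - 8, 6q - 2)
Step 1: at (2.5, 1.5), ∇F = (-3, 7) → (2.5, 1.5) − 0.2·(-3, 7) = (3.1, 0.1)
Step 2: at (3.1, 0.1), ∇F = (-1.8, -1.4) → (3.1, 0.1) − 0.2·(-1.8, -1.4) = (3.46, 0.38)
Step 3: at (3.46, 0.38), ∇F = (-1.08, 0.28) → (3.46, 0.38) − 0.2·(-1.08, 0.28) = (3.676, 0.324)
Step 4: at (3.676, 0.324), ∇F = (-0.648, -0.056) → (3.676, 0.324) − 0.2·(-0.648, -0.056) = (3.8056, 0.3352)
Step 5: at (3.8056, 0.3352), ∇F = (-0.3888, 0.0112) → (3.8056, 0.3352) − 0.2·(-0.3888, 0.0112) = (3.88336, 0.33296)
q = 0.33296

0.33296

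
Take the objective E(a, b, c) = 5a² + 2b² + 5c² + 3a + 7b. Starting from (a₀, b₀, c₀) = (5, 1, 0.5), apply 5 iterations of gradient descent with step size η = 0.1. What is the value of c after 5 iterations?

0

∇E = (10a + 3, 4b + 7, 10c)
(a₁, b₁, c₁) = (5, 1, 0.5) − 0.1·(53, 11, 5) = (-0.3, -0.1, 0)
(a₂, b₂, c₂) = (-0.3, -0.1, 0) − 0.1·(0, 6.6, 0) = (-0.3, -0.76, 0)
(a₃, b₃, c₃) = (-0.3, -0.76, 0) − 0.1·(0, 3.96, 0) = (-0.3, -1.156, 0)
(a₄, b₄, c₄) = (-0.3, -1.156, 0) − 0.1·(0, 2.376, 0) = (-0.3, -1.3936, 0)
(a₅, b₅, c₅) = (-0.3, -1.3936, 0) − 0.1·(0, 1.4256, 0) = (-0.3, -1.53616, 0)
c = 0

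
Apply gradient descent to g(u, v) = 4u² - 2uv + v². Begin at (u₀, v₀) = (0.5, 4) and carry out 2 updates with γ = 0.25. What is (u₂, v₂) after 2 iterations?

∇g = (8u - 2v, -2u + 2v)
(u₁, v₁) = (0.5, 4) − 0.25·(-4, 7) = (1.5, 2.25)
(u₂, v₂) = (1.5, 2.25) − 0.25·(7.5, 1.5) = (-0.375, 1.875)

(-0.375, 1.875)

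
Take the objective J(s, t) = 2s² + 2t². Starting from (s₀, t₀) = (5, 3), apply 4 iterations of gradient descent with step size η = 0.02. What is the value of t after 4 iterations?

∇J = (4s, 4t)
(s₁, t₁) = (5, 3) − 0.02·(20, 12) = (4.6, 2.76)
(s₂, t₂) = (4.6, 2.76) − 0.02·(18.4, 11.04) = (4.232, 2.5392)
(s₃, t₃) = (4.232, 2.5392) − 0.02·(16.928, 10.1568) = (3.89344, 2.336064)
(s₄, t₄) = (3.89344, 2.336064) − 0.02·(15.57376, 9.344256) = (3.5819648, 2.14917888)
t = 2.14917888

2.14917888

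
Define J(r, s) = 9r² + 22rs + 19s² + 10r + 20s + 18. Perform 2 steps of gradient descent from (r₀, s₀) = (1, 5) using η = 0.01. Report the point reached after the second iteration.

∇J = (18r + 22s + 10, 22r + 38s + 20)
Step 1: at (1, 5), ∇J = (138, 232) → (1, 5) − 0.01·(138, 232) = (-0.38, 2.68)
Step 2: at (-0.38, 2.68), ∇J = (62.12, 113.48) → (-0.38, 2.68) − 0.01·(62.12, 113.48) = (-1.0012, 1.5452)

(-1.0012, 1.5452)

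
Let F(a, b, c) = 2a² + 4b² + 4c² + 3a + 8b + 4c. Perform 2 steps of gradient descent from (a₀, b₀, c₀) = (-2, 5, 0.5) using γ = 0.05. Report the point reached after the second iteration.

(-1.55, 1.16, -0.14)

∇F = (4a + 3, 8b + 8, 8c + 4)
Step 1: at (-2, 5, 0.5), ∇F = (-5, 48, 8) → (-2, 5, 0.5) − 0.05·(-5, 48, 8) = (-1.75, 2.6, 0.1)
Step 2: at (-1.75, 2.6, 0.1), ∇F = (-4, 28.8, 4.8) → (-1.75, 2.6, 0.1) − 0.05·(-4, 28.8, 4.8) = (-1.55, 1.16, -0.14)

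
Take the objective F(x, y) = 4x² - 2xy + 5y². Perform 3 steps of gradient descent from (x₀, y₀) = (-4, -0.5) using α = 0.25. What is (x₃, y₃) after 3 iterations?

∇F = (8x - 2y, -2x + 10y)
(x₁, y₁) = (-4, -0.5) − 0.25·(-31, 3) = (3.75, -1.25)
(x₂, y₂) = (3.75, -1.25) − 0.25·(32.5, -20) = (-4.375, 3.75)
(x₃, y₃) = (-4.375, 3.75) − 0.25·(-42.5, 46.25) = (6.25, -7.8125)

(6.25, -7.8125)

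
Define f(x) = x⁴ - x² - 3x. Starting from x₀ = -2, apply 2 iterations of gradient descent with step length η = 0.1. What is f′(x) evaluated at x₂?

f′(x) = 4x³ - 2x - 3
Step 1: f′(-2) = -31; x₁ = -2 − 0.1·(-31) = 1.1
Step 2: f′(1.1) = 0.124; x₂ = 1.1 − 0.1·0.124 = 1.0876
f′(x) at (1.0876) = -0.029225994496

-0.029225994496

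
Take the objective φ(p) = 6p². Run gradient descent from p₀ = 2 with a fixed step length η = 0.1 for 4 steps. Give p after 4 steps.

0.0032

φ′(p) = 12p
p₁ = 2 − 0.1·24 = -0.4
p₂ = -0.4 − 0.1·(-4.8) = 0.08
p₃ = 0.08 − 0.1·0.96 = -0.016
p₄ = -0.016 − 0.1·(-0.192) = 0.0032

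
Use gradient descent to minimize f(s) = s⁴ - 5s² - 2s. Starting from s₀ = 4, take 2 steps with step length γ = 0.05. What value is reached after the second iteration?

50.2026

f′(s) = 4s³ - 10s - 2
s₁ = 4 − 0.05·214 = -6.7
s₂ = -6.7 − 0.05·(-1138.052) = 50.2026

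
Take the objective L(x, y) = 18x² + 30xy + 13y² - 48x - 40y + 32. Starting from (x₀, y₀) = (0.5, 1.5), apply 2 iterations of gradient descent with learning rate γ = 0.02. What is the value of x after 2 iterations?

0.284

∇L = (36x + 30y - 48, 30x + 26y - 40)
Step 1: at (0.5, 1.5), ∇L = (15, 14) → (0.5, 1.5) − 0.02·(15, 14) = (0.2, 1.22)
Step 2: at (0.2, 1.22), ∇L = (-4.2, -2.28) → (0.2, 1.22) − 0.02·(-4.2, -2.28) = (0.284, 1.2656)
x = 0.284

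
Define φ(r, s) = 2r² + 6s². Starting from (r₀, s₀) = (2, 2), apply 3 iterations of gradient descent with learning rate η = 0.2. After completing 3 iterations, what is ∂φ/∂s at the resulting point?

-65.856

∇φ = (4r, 12s)
(r₁, s₁) = (2, 2) − 0.2·(8, 24) = (0.4, -2.8)
(r₂, s₂) = (0.4, -2.8) − 0.2·(1.6, -33.6) = (0.08, 3.92)
(r₃, s₃) = (0.08, 3.92) − 0.2·(0.32, 47.04) = (0.016, -5.488)
∂φ/∂s at (0.016, -5.488) = -65.856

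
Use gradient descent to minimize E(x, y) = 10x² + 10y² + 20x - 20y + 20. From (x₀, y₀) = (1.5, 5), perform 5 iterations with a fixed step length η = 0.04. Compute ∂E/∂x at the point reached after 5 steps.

∇E = (20x + 20, 20y - 20)
(x₁, y₁) = (1.5, 5) − 0.04·(50, 80) = (-0.5, 1.8)
(x₂, y₂) = (-0.5, 1.8) − 0.04·(10, 16) = (-0.9, 1.16)
(x₃, y₃) = (-0.9, 1.16) − 0.04·(2, 3.2) = (-0.98, 1.032)
(x₄, y₄) = (-0.98, 1.032) − 0.04·(0.4, 0.64) = (-0.996, 1.0064)
(x₅, y₅) = (-0.996, 1.0064) − 0.04·(0.08, 0.128) = (-0.9992, 1.00128)
∂E/∂x at (-0.9992, 1.00128) = 0.016

0.016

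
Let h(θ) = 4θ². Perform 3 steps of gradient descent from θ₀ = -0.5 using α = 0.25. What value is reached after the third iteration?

h′(θ) = 8θ
θ₁ = -0.5 − 0.25·(-4) = 0.5
θ₂ = 0.5 − 0.25·4 = -0.5
θ₃ = -0.5 − 0.25·(-4) = 0.5

0.5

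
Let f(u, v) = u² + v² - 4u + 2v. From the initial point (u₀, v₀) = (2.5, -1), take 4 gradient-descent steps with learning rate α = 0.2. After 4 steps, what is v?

∇f = (2u - 4, 2v + 2)
(u₁, v₁) = (2.5, -1) − 0.2·(1, 0) = (2.3, -1)
(u₂, v₂) = (2.3, -1) − 0.2·(0.6, 0) = (2.18, -1)
(u₃, v₃) = (2.18, -1) − 0.2·(0.36, 0) = (2.108, -1)
(u₄, v₄) = (2.108, -1) − 0.2·(0.216, 0) = (2.0648, -1)
v = -1

-1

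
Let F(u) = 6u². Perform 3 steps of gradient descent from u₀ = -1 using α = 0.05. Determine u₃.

-0.064

F′(u) = 12u
u₁ = -1 − 0.05·(-12) = -0.4
u₂ = -0.4 − 0.05·(-4.8) = -0.16
u₃ = -0.16 − 0.05·(-1.92) = -0.064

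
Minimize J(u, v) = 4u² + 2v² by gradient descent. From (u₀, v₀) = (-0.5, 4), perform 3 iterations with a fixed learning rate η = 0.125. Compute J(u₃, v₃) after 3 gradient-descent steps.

0.5

∇J = (8u, 4v)
(u₁, v₁) = (-0.5, 4) − 0.125·(-4, 16) = (0, 2)
(u₂, v₂) = (0, 2) − 0.125·(0, 8) = (0, 1)
(u₃, v₃) = (0, 1) − 0.125·(0, 4) = (0, 0.5)
J(0, 0.5) = 0.5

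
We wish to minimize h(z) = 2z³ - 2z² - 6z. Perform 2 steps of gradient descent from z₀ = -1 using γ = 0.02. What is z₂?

-1.186368

h′(z) = 6z² - 4z - 6
z₁ = -1 − 0.02·4 = -1.08
z₂ = -1.08 − 0.02·5.3184 = -1.186368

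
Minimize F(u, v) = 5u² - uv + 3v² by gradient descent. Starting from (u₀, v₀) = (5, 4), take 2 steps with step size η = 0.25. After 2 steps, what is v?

∇F = (10u - v, -u + 6v)
(u₁, v₁) = (5, 4) − 0.25·(46, 19) = (-6.5, -0.75)
(u₂, v₂) = (-6.5, -0.75) − 0.25·(-64.25, 2) = (9.5625, -1.25)
v = -1.25

-1.25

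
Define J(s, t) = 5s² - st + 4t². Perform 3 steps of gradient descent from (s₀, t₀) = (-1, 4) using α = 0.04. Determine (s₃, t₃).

∇J = (10s - t, -s + 8t)
Step 1: at (-1, 4), ∇J = (-14, 33) → (-1, 4) − 0.04·(-14, 33) = (-0.44, 2.68)
Step 2: at (-0.44, 2.68), ∇J = (-7.08, 21.88) → (-0.44, 2.68) − 0.04·(-7.08, 21.88) = (-0.1568, 1.8048)
Step 3: at (-0.1568, 1.8048), ∇J = (-3.3728, 14.5952) → (-0.1568, 1.8048) − 0.04·(-3.3728, 14.5952) = (-0.021888, 1.220992)

(-0.021888, 1.220992)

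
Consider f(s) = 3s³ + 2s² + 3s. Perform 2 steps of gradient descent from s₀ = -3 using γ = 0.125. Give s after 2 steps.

f′(s) = 9s² + 4s + 3
Step 1: f′(-3) = 72; s₁ = -3 − 0.125·72 = -12
Step 2: f′(-12) = 1251; s₂ = -12 − 0.125·1251 = -168.375

-168.375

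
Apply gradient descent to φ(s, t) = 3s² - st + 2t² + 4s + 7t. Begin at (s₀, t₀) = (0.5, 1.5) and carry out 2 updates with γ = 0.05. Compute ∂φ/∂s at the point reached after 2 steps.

∇φ = (6s - t + 4, -s + 4t + 7)
Step 1: at (0.5, 1.5), ∇φ = (5.5, 12.5) → (0.5, 1.5) − 0.05·(5.5, 12.5) = (0.225, 0.875)
Step 2: at (0.225, 0.875), ∇φ = (4.475, 10.275) → (0.225, 0.875) − 0.05·(4.475, 10.275) = (0.00125, 0.36125)
∂φ/∂s at (0.00125, 0.36125) = 3.64625

3.64625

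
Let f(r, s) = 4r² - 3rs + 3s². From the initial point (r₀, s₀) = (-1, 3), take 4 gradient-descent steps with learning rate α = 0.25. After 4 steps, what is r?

-11.72265625

∇f = (8r - 3s, -3r + 6s)
Step 1: at (-1, 3), ∇f = (-17, 21) → (-1, 3) − 0.25·(-17, 21) = (3.25, -2.25)
Step 2: at (3.25, -2.25), ∇f = (32.75, -23.25) → (3.25, -2.25) − 0.25·(32.75, -23.25) = (-4.9375, 3.5625)
Step 3: at (-4.9375, 3.5625), ∇f = (-50.1875, 36.1875) → (-4.9375, 3.5625) − 0.25·(-50.1875, 36.1875) = (7.609375, -5.484375)
Step 4: at (7.609375, -5.484375), ∇f = (77.328125, -55.734375) → (7.609375, -5.484375) − 0.25·(77.328125, -55.734375) = (-11.72265625, 8.44921875)
r = -11.72265625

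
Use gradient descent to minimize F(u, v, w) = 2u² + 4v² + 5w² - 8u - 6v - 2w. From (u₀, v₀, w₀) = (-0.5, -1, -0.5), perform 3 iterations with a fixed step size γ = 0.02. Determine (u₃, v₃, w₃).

(0.05328, -0.287232, -0.1584)

∇F = (4u - 8, 8v - 6, 10w - 2)
(u₁, v₁, w₁) = (-0.5, -1, -0.5) − 0.02·(-10, -14, -7) = (-0.3, -0.72, -0.36)
(u₂, v₂, w₂) = (-0.3, -0.72, -0.36) − 0.02·(-9.2, -11.76, -5.6) = (-0.116, -0.4848, -0.248)
(u₃, v₃, w₃) = (-0.116, -0.4848, -0.248) − 0.02·(-8.464, -9.8784, -4.48) = (0.05328, -0.287232, -0.1584)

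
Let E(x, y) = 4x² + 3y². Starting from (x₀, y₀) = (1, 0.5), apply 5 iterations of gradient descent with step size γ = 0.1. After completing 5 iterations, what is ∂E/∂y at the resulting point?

0.03072

∇E = (8x, 6y)
Step 1: at (1, 0.5), ∇E = (8, 3) → (1, 0.5) − 0.1·(8, 3) = (0.2, 0.2)
Step 2: at (0.2, 0.2), ∇E = (1.6, 1.2) → (0.2, 0.2) − 0.1·(1.6, 1.2) = (0.04, 0.08)
Step 3: at (0.04, 0.08), ∇E = (0.32, 0.48) → (0.04, 0.08) − 0.1·(0.32, 0.48) = (0.008, 0.032)
Step 4: at (0.008, 0.032), ∇E = (0.064, 0.192) → (0.008, 0.032) − 0.1·(0.064, 0.192) = (0.0016, 0.0128)
Step 5: at (0.0016, 0.0128), ∇E = (0.0128, 0.0768) → (0.0016, 0.0128) − 0.1·(0.0128, 0.0768) = (0.00032, 0.00512)
∂E/∂y at (0.00032, 0.00512) = 0.03072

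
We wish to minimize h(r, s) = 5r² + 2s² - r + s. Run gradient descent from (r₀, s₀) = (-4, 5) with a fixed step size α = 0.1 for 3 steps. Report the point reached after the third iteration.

∇h = (10r - 1, 4s + 1)
Step 1: at (-4, 5), ∇h = (-41, 21) → (-4, 5) − 0.1·(-41, 21) = (0.1, 2.9)
Step 2: at (0.1, 2.9), ∇h = (0, 12.6) → (0.1, 2.9) − 0.1·(0, 12.6) = (0.1, 1.64)
Step 3: at (0.1, 1.64), ∇h = (0, 7.56) → (0.1, 1.64) − 0.1·(0, 7.56) = (0.1, 0.884)

(0.1, 0.884)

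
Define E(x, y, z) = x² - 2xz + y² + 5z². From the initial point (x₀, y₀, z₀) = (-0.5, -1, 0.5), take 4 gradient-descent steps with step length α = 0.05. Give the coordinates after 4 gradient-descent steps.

∇E = (2x - 2z, 2y, -2x + 10z)
Step 1: at (-0.5, -1, 0.5), ∇E = (-2, -2, 6) → (-0.5, -1, 0.5) − 0.05·(-2, -2, 6) = (-0.4, -0.9, 0.2)
Step 2: at (-0.4, -0.9, 0.2), ∇E = (-1.2, -1.8, 2.8) → (-0.4, -0.9, 0.2) − 0.05·(-1.2, -1.8, 2.8) = (-0.34, -0.81, 0.06)
Step 3: at (-0.34, -0.81, 0.06), ∇E = (-0.8, -1.62, 1.28) → (-0.34, -0.81, 0.06) − 0.05·(-0.8, -1.62, 1.28) = (-0.3, -0.729, -0.004)
Step 4: at (-0.3, -0.729, -0.004), ∇E = (-0.592, -1.458, 0.56) → (-0.3, -0.729, -0.004) − 0.05·(-0.592, -1.458, 0.56) = (-0.2704, -0.6561, -0.032)

(-0.2704, -0.6561, -0.032)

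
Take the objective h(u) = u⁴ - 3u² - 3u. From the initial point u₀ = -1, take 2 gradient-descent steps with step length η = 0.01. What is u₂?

-0.98058804

h′(u) = 4u³ - 6u - 3
u₁ = -1 − 0.01·(-1) = -0.99
u₂ = -0.99 − 0.01·(-0.941196) = -0.98058804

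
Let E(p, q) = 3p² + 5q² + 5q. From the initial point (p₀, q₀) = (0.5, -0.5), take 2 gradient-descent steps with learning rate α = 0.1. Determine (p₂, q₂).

∇E = (6p, 10q + 5)
Step 1: at (0.5, -0.5), ∇E = (3, 0) → (0.5, -0.5) − 0.1·(3, 0) = (0.2, -0.5)
Step 2: at (0.2, -0.5), ∇E = (1.2, 0) → (0.2, -0.5) − 0.1·(1.2, 0) = (0.08, -0.5)

(0.08, -0.5)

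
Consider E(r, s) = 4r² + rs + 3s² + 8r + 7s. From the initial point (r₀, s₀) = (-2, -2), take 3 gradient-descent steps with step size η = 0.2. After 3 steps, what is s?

∇E = (8r + s + 8, r + 6s + 7)
(r₁, s₁) = (-2, -2) − 0.2·(-10, -7) = (0, -0.6)
(r₂, s₂) = (0, -0.6) − 0.2·(7.4, 3.4) = (-1.48, -1.28)
(r₃, s₃) = (-1.48, -1.28) − 0.2·(-5.12, -2.16) = (-0.456, -0.848)
s = -0.848

-0.848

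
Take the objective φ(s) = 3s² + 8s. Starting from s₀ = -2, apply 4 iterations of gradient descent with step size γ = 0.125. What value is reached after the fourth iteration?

φ′(s) = 6s + 8
s₁ = -2 − 0.125·(-4) = -1.5
s₂ = -1.5 − 0.125·(-1) = -1.375
s₃ = -1.375 − 0.125·(-0.25) = -1.34375
s₄ = -1.34375 − 0.125·(-0.0625) = -1.3359375

-1.3359375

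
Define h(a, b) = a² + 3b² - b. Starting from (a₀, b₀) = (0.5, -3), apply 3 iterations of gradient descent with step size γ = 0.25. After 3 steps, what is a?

∇h = (2a, 6b - 1)
(a₁, b₁) = (0.5, -3) − 0.25·(1, -19) = (0.25, 1.75)
(a₂, b₂) = (0.25, 1.75) − 0.25·(0.5, 9.5) = (0.125, -0.625)
(a₃, b₃) = (0.125, -0.625) − 0.25·(0.25, -4.75) = (0.0625, 0.5625)
a = 0.0625

0.0625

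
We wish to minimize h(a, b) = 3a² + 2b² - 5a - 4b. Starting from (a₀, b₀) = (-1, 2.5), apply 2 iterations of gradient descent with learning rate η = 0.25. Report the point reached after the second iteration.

(0.375, 1)

∇h = (6a - 5, 4b - 4)
(a₁, b₁) = (-1, 2.5) − 0.25·(-11, 6) = (1.75, 1)
(a₂, b₂) = (1.75, 1) − 0.25·(5.5, 0) = (0.375, 1)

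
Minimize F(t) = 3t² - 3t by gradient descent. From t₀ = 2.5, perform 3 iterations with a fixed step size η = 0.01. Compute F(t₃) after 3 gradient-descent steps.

7.528437372672

F′(t) = 6t - 3
t₁ = 2.5 − 0.01·12 = 2.38
t₂ = 2.38 − 0.01·11.28 = 2.2672
t₃ = 2.2672 − 0.01·10.6032 = 2.161168
F(2.161168) = 7.528437372672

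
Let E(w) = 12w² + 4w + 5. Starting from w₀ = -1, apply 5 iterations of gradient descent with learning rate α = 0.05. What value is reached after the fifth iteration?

E′(w) = 24w + 4
Step 1: E′(-1) = -20; w₁ = -1 − 0.05·(-20) = 0
Step 2: E′(0) = 4; w₂ = 0 − 0.05·4 = -0.2
Step 3: E′(-0.2) = -0.8; w₃ = -0.2 − 0.05·(-0.8) = -0.16
Step 4: E′(-0.16) = 0.16; w₄ = -0.16 − 0.05·0.16 = -0.168
Step 5: E′(-0.168) = -0.032; w₅ = -0.168 − 0.05·(-0.032) = -0.1664

-0.1664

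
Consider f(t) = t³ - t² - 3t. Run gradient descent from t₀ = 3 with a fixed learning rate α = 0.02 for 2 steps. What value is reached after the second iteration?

2.387424

f′(t) = 3t² - 2t - 3
t₁ = 3 − 0.02·18 = 2.64
t₂ = 2.64 − 0.02·12.6288 = 2.387424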